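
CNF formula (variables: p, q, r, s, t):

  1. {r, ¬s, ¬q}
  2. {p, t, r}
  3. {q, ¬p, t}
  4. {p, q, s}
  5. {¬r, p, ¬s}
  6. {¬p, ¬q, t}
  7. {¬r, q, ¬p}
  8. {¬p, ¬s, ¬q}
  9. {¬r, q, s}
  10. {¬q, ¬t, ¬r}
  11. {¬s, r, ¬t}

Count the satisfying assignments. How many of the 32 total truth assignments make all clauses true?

4

The models are:
  p=F q=T r=F s=F t=T
  p=F q=T r=T s=F t=F
  p=T q=F r=F s=F t=T
  p=T q=T r=F s=F t=T
That's 4 in total.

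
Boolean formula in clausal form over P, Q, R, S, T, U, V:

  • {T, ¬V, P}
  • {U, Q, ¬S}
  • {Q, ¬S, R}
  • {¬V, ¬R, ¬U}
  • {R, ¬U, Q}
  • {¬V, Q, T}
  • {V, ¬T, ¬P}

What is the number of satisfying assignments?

58

Split on Q, then V.
  Q=1, V=1: S free; 9 ways for (P,R,T,U) × 2^1 = 18.
  Q=1, V=0: R, S, U free; 3 ways for (P,T) × 2^3 = 24.
  Q=0, V=1: remaining (P,R,S,T,U) ∈ {(0,0,0,1,0); (0,1,0,1,0); (1,0,0,1,0); (1,1,0,1,0)} — 4.
  Q=0, V=0: 12 of the 32 assignments to (P,R,S,T,U) work.
Total: 18 + 24 + 4 + 12 = 58.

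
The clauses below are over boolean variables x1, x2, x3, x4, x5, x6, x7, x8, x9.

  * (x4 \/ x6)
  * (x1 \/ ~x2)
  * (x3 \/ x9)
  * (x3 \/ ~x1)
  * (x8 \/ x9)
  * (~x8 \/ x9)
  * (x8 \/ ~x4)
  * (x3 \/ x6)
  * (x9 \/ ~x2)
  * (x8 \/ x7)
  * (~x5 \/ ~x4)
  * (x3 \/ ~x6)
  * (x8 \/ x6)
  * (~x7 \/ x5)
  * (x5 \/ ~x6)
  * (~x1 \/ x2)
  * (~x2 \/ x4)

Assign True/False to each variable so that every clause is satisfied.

x1 = False  x2 = False  x3 = True  x4 = True  x5 = False  x6 = False  x7 = False  x8 = True  x9 = True

Check each clause:
  1. (x4 \/ x6) — x4 is true.
  2. (~x2 \/ x1) — ~x2 is true.
  3. (x9 \/ x3) — x9 is true.
  4. (~x1 \/ x3) — x3 is true.
  5. (x8 \/ x9) — x8 is true.
  6. (x9 \/ ~x8) — x9 is true.
  7. (x8 \/ ~x4) — x8 is true.
  8. (x3 \/ x6) — x3 is true.
  9. (x9 \/ ~x2) — x9 is true.
  10. (x8 \/ x7) — x8 is true.
  11. (~x5 \/ ~x4) — ~x5 is true.
  12. (x3 \/ ~x6) — ~x6 is true.
  13. (x8 \/ x6) — x8 is true.
  14. (x5 \/ ~x7) — ~x7 is true.
  15. (~x6 \/ x5) — ~x6 is true.
  16. (~x1 \/ x2) — ~x1 is true.
  17. (~x2 \/ x4) — x4 is true.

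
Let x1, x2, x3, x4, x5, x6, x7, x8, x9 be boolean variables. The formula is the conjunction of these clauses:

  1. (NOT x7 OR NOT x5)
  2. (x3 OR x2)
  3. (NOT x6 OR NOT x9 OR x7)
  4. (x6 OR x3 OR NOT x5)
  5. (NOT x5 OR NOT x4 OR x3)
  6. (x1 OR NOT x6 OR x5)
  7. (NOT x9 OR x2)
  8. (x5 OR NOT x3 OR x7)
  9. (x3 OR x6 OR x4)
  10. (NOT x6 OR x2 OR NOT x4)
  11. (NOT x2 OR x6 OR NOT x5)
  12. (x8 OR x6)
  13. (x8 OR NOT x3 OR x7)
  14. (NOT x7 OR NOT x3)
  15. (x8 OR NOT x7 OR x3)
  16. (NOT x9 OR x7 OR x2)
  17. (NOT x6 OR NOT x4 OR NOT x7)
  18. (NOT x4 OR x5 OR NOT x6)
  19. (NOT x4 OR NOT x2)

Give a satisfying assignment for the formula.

x1=False, x2=True, x3=False, x4=False, x5=True, x6=True, x7=False, x8=True, x9=False

Pure literal: x8 appears only positively; assign x8 = True.
Pure literal: x9 appears only negated; assign x9 = False.
Branch on x1: take x1 = False.
Branch on x2: take x2 = True.
  then x4 is forced to False.
Branch on x3: take x3 = False.
  then x6 is forced to True.
  then x5 is forced to True.
  then x7 is forced to False.
Every clause has at least one true literal under this assignment.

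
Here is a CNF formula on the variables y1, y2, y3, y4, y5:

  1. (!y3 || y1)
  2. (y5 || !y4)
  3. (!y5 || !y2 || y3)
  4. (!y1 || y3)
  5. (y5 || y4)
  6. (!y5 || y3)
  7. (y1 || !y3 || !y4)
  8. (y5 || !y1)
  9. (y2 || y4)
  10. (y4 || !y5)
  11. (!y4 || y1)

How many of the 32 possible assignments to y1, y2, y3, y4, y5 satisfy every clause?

2

Satisfying assignments:
  y1=1 y2=0 y3=1 y4=1 y5=1
  y1=1 y2=1 y3=1 y4=1 y5=1
Count: 2.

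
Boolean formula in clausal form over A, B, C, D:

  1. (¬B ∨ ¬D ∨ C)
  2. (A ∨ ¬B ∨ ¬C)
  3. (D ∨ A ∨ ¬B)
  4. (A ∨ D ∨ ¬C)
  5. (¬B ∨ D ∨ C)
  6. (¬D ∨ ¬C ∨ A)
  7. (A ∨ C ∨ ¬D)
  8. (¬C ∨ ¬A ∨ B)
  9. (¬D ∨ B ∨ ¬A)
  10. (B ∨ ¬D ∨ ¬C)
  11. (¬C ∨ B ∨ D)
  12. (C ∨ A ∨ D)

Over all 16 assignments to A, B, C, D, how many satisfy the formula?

3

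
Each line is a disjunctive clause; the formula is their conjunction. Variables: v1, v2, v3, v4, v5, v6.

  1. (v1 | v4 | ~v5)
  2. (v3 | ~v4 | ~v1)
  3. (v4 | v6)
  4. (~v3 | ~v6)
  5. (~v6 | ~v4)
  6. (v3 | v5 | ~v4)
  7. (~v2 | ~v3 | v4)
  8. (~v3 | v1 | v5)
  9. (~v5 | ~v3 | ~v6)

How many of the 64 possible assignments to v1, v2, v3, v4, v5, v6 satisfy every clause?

14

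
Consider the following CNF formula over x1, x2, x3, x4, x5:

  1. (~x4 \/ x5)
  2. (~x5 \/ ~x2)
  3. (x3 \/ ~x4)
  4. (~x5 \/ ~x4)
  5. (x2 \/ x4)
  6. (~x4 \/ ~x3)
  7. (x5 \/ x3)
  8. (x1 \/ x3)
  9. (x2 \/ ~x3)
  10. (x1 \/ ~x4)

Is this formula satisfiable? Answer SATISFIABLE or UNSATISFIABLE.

Pure literal: x1 appears only positively; assign x1 = True.
Set x2 = True and propagate.
  then x5 is forced to False.
  then x4 is forced to False.
  then x3 is forced to True.
Every clause has at least one true literal under this assignment.
So x1 = T, x2 = T, x3 = T, x4 = F, x5 = F is a satisfying assignment.

SATISFIABLE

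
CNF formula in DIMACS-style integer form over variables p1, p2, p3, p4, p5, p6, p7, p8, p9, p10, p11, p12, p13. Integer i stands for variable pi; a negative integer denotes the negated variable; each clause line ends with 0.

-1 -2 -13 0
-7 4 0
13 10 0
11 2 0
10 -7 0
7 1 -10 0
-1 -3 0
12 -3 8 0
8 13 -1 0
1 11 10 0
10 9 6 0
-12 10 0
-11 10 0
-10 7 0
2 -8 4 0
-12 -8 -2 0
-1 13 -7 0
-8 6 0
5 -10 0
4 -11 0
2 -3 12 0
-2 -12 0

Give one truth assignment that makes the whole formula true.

p1=T, p2=F, p3=F, p4=T, p5=T, p6=F, p7=T, p8=F, p9=F, p10=T, p11=T, p12=T, p13=T

p3 occurs only negated in the remaining clauses — set p3 = False.
Pure literal: p4 appears only positively; assign p4 = True.
Set p1 = True and propagate.
Try p2 = False.
  then p11 is forced to True.
  then p10 is forced to True.
  then p7 is forced to True.
  then p13 is forced to True.
  then p5 is forced to True.
The remaining clauses are satisfied by p6 = False, p8 = False, p9 = False, p12 = True.
Check each clause:
  1. (¬p13 ∨ ¬p1 ∨ ¬p2) — ¬p2 is true.
  2. (p4 ∨ ¬p7) — p4 is true.
  3. (p13 ∨ p10) — p10 is true.
  4. (p2 ∨ p11) — p11 is true.
  5. (p10 ∨ ¬p7) — p10 is true.
  6. (p1 ∨ ¬p10 ∨ p7) — p1 is true.
  7. (¬p3 ∨ ¬p1) — ¬p3 is true.
  8. (¬p3 ∨ p12 ∨ p8) — p12 is true.
  9. (p8 ∨ ¬p1 ∨ p13) — p13 is true.
  10. (p10 ∨ p11 ∨ p1) — p1 is true.
  11. (p9 ∨ p6 ∨ p10) — p10 is true.
  12. (¬p12 ∨ p10) — p10 is true.
  13. (¬p11 ∨ p10) — p10 is true.
  14. (p7 ∨ ¬p10) — p7 is true.
  15. (p4 ∨ p2 ∨ ¬p8) — ¬p8 is true.
  16. (¬p8 ∨ ¬p2 ∨ ¬p12) — ¬p8 is true.
  17. (p13 ∨ ¬p7 ∨ ¬p1) — p13 is true.
  18. (¬p8 ∨ p6) — ¬p8 is true.
  19. (p5 ∨ ¬p10) — p5 is true.
  20. (p4 ∨ ¬p11) — p4 is true.
  21. (p12 ∨ ¬p3 ∨ p2) — p12 is true.
  22. (¬p2 ∨ ¬p12) — ¬p2 is true.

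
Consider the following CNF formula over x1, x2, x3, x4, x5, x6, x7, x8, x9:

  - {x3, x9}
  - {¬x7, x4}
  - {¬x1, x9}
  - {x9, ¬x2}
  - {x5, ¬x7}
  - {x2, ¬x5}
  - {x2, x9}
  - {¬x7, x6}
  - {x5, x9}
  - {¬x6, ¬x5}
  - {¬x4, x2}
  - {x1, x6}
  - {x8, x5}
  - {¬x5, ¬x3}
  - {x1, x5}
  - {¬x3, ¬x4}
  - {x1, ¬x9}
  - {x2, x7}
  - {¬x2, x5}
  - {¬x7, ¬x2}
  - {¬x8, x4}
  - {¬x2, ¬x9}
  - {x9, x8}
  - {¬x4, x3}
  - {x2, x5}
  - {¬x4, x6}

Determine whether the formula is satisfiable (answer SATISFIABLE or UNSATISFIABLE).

x2 = True:
  propagation gives x9=True; an empty clause results — contradiction.
x2 = False:
  propagation gives x5=False; an empty clause results — contradiction.
Every branch closes, so no satisfying assignment exists.

UNSATISFIABLE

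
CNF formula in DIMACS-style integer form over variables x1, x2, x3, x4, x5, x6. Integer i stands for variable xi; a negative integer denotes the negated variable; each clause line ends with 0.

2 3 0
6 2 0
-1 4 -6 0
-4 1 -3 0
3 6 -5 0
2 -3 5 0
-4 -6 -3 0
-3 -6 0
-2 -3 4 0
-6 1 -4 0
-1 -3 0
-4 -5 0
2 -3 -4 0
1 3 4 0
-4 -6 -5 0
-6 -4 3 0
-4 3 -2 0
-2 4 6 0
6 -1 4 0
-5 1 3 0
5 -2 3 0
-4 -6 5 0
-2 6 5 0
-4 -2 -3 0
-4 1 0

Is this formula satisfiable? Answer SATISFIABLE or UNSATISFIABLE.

x4 = True:
  propagation gives x5=False, x6=False, x2=True; an empty clause results — contradiction.
x4 = False:
  x3 = True:
    propagation gives x6=False, x2=True; an empty clause results — contradiction.
  x3 = False:
    propagation gives x2=True, x1=True, x6=False; an empty clause results — contradiction.
Every branch closes, so no satisfying assignment exists.

UNSATISFIABLE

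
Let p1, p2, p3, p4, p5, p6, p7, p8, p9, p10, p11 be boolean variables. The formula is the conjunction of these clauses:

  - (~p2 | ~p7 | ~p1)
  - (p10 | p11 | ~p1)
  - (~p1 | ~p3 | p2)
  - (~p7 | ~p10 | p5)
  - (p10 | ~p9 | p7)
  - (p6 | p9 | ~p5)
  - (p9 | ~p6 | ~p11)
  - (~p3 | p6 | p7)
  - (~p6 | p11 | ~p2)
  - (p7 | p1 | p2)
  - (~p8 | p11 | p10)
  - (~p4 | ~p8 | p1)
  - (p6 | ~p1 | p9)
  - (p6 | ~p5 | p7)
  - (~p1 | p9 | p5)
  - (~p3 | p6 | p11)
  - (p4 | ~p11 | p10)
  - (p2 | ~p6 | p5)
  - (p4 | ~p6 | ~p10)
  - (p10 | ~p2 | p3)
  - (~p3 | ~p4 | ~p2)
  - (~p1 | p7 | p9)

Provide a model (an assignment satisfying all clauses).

p1=True, p2=False, p3=False, p4=True, p5=False, p6=False, p7=True, p8=True, p9=True, p10=False, p11=True

Set p1 = True and propagate.
Branch on p2: take p2 = False.
  then p3 is forced to False.
Set p4 = True and propagate.
The remaining clauses are satisfied by p5 = False, p6 = False, p7 = True, p8 = True, p9 = True, p10 = False, p11 = True.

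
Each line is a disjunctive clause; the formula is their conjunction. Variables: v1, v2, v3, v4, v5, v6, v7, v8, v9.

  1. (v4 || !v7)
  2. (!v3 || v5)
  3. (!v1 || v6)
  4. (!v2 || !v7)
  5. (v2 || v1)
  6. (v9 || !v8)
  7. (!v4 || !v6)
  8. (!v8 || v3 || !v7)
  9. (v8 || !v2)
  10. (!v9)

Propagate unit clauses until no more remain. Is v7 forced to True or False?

Unit clause (!v9) sets v9 = False.
(v9 || !v8): since v9 = False, the clause reduces to (!v8). v8 = False.
From (v8 || !v2) and v8 = False: v2 = False.
In (v1 || v2), v2 is now false; v1 must hold, so v1 = True.
From (v6 || !v1) and v1 = True: v6 = True.
(!v4 || !v6) with v6 = True leaves only !v4, so v4 = False.
From (v4 || !v7) and v4 = False: v7 = False.

False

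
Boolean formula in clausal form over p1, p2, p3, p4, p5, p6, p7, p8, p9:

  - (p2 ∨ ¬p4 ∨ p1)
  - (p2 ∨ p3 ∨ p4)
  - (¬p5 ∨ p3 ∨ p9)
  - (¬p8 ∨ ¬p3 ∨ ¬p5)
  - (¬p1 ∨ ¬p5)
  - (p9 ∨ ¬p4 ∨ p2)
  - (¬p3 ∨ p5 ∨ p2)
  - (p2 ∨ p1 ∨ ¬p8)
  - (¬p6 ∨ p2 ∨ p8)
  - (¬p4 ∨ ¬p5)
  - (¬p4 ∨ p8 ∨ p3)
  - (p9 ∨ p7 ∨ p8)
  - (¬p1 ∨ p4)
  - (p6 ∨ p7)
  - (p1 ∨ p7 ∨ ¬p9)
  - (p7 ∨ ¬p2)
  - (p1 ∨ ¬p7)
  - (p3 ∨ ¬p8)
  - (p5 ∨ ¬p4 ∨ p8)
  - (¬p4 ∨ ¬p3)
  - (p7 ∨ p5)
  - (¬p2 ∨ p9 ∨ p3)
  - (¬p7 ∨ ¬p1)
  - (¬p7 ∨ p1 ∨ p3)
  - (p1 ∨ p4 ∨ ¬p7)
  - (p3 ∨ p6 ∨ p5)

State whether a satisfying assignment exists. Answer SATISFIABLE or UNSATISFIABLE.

UNSATISFIABLE

p3 = True:
  propagation gives p4=False, p1=False, p7=False, p6=True; an empty clause results — contradiction.
p3 = False:
  propagation gives p8=False, p4=False, p2=True, p1=False; an empty clause results — contradiction.
Every branch closes, so no satisfying assignment exists.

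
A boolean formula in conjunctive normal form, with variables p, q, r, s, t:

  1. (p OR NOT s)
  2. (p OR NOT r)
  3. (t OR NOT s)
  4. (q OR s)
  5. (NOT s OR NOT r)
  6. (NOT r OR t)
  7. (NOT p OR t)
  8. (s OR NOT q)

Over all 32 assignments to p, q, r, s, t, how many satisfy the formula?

2

The models are:
  p=T q=F r=F s=T t=T
  p=T q=T r=F s=T t=T
Count: 2.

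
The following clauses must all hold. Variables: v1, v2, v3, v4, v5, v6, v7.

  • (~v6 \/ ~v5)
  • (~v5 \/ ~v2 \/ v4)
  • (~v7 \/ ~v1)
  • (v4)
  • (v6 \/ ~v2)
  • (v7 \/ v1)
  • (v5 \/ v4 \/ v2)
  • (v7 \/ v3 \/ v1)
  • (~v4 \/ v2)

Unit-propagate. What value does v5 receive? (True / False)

False

Unit clause (v4) sets v4 = True.
(v2 \/ ~v4): since v4 = True, the clause reduces to (v2). v2 = True.
(v6 \/ ~v2) with v2 = True leaves only v6, so v6 = True.
(~v5 \/ ~v6) with v6 = True leaves only ~v5, so v5 = False.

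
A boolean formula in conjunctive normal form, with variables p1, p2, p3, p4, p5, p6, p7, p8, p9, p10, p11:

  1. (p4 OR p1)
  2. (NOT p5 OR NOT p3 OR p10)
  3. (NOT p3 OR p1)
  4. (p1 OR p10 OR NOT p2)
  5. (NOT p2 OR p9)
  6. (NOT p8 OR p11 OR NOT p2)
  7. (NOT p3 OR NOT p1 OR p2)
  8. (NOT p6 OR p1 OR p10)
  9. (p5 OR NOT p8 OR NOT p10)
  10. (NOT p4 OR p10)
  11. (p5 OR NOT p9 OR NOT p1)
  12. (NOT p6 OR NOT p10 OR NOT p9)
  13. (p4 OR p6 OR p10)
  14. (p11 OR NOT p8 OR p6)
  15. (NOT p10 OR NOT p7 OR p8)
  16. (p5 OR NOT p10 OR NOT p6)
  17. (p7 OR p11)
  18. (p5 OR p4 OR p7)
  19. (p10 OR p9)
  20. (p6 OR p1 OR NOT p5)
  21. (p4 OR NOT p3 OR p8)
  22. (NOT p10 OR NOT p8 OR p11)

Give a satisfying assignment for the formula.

p1 = T, p2 = F, p3 = F, p4 = F, p5 = T, p6 = T, p7 = T, p8 = F, p9 = T, p10 = F, p11 = F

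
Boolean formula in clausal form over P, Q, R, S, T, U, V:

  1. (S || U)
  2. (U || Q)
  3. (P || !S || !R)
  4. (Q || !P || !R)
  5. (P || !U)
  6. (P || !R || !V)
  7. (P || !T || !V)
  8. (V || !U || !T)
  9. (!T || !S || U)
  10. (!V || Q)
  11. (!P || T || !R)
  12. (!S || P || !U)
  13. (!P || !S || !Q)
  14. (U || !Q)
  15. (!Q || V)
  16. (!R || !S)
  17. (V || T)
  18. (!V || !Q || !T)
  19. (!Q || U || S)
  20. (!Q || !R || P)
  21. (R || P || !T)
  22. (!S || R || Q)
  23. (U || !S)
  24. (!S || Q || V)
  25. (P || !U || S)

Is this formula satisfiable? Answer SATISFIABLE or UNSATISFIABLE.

SATISFIABLE

Set P = True and propagate.
Try Q = True.
  then S is forced to False.
  then U is forced to True.
  then V is forced to True.
  then T is forced to False.
  then R is forced to False.
So P=T  Q=T  R=F  S=F  T=F  U=T  V=T is a satisfying assignment.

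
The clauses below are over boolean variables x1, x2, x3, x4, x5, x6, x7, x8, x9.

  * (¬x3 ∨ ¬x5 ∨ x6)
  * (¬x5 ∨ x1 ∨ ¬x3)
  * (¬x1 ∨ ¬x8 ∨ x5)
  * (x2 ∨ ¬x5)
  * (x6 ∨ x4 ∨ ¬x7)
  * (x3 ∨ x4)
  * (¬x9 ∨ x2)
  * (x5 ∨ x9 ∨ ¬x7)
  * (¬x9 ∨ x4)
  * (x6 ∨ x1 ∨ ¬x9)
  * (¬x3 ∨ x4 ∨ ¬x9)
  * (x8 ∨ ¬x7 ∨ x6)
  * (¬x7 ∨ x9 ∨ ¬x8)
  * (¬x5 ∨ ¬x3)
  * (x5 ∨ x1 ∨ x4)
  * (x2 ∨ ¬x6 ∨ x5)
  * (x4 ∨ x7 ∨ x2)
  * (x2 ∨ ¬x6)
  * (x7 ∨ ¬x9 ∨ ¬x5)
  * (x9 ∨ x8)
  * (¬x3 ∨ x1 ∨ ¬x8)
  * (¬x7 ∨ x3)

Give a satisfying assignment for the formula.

x1=F  x2=T  x3=F  x4=T  x5=T  x6=T  x7=F  x8=T  x9=F

Check each clause:
  1. (¬x5 ∨ x6 ∨ ¬x3) — ¬x3 is true.
  2. (¬x5 ∨ ¬x3 ∨ x1) — ¬x3 is true.
  3. (¬x8 ∨ ¬x1 ∨ x5) — x5 is true.
  4. (¬x5 ∨ x2) — x2 is true.
  5. (¬x7 ∨ x6 ∨ x4) — ¬x7 is true.
  6. (x3 ∨ x4) — x4 is true.
  7. (x2 ∨ ¬x9) — x2 is true.
  8. (x9 ∨ x5 ∨ ¬x7) — x5 is true.
  9. (x4 ∨ ¬x9) — x4 is true.
  10. (¬x9 ∨ x1 ∨ x6) — x6 is true.
  11. (¬x3 ∨ ¬x9 ∨ x4) — x4 is true.
  12. (¬x7 ∨ x6 ∨ x8) — x8 is true.
  13. (¬x8 ∨ ¬x7 ∨ x9) — ¬x7 is true.
  14. (¬x5 ∨ ¬x3) — ¬x3 is true.
  15. (x1 ∨ x5 ∨ x4) — x4 is true.
  16. (¬x6 ∨ x2 ∨ x5) — x2 is true.
  17. (x7 ∨ x4 ∨ x2) — x2 is true.
  18. (¬x6 ∨ x2) — x2 is true.
  19. (¬x5 ∨ x7 ∨ ¬x9) — ¬x9 is true.
  20. (x8 ∨ x9) — x8 is true.
  21. (¬x3 ∨ ¬x8 ∨ x1) — ¬x3 is true.
  22. (¬x7 ∨ x3) — ¬x7 is true.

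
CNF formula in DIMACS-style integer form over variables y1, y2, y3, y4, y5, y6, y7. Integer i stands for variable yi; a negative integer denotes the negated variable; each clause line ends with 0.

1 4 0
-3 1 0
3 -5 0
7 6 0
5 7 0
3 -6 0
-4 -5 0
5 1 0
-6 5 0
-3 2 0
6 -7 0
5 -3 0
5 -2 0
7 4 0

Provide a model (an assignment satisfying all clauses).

y1 = 1  y2 = 1  y3 = 1  y4 = 0  y5 = 1  y6 = 1  y7 = 1

Check each clause:
  1. (y4 OR y1) — y1 is true.
  2. (NOT y3 OR y1) — y1 is true.
  3. (y3 OR NOT y5) — y3 is true.
  4. (y7 OR y6) — y6 is true.
  5. (y7 OR y5) — y5 is true.
  6. (y3 OR NOT y6) — y3 is true.
  7. (NOT y4 OR NOT y5) — NOT y4 is true.
  8. (y1 OR y5) — y1 is true.
  9. (y5 OR NOT y6) — y5 is true.
  10. (y2 OR NOT y3) — y2 is true.
  11. (y6 OR NOT y7) — y6 is true.
  12. (y5 OR NOT y3) — y5 is true.
  13. (NOT y2 OR y5) — y5 is true.
  14. (y4 OR y7) — y7 is true.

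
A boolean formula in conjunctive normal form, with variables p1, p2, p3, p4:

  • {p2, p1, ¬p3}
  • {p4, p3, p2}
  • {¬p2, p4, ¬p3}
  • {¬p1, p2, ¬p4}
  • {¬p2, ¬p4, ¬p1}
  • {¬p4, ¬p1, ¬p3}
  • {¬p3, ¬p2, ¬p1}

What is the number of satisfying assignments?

6

The models are:
  p1=0 p2=0 p3=0 p4=1
  p1=0 p2=1 p3=0 p4=0
  p1=0 p2=1 p3=0 p4=1
  p1=0 p2=1 p3=1 p4=1
  p1=1 p2=0 p3=1 p4=0
  p1=1 p2=1 p3=0 p4=0
That's 6 in total.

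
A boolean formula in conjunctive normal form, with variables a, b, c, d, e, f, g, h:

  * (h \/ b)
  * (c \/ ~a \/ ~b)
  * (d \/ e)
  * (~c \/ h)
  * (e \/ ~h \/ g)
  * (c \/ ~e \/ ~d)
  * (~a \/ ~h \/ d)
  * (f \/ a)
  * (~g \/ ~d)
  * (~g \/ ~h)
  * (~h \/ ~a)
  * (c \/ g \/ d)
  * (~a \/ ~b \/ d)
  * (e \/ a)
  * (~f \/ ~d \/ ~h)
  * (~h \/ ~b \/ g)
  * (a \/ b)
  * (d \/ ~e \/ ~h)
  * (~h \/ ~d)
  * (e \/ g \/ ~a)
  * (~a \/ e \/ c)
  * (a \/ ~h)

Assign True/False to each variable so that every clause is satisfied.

a=F, b=T, c=F, d=F, e=T, f=T, g=T, h=F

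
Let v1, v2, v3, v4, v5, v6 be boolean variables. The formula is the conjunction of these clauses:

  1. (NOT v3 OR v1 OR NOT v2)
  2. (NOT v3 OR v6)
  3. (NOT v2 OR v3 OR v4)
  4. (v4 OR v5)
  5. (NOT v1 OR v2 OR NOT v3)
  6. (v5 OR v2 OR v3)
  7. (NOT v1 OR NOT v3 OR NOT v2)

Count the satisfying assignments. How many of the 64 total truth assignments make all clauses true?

Split on v3, then v2.
  v3=T, v2=T: a clause becomes empty — 0.
  v3=T, v2=F: remaining (v1,v4,v5,v6) ∈ {(F,F,T,T); (F,T,F,T); (F,T,T,T)} — 3.
  v3=F, v2=T: forces v4=T; v1, v5, v6 free → 2^3 = 8.
  v3=F, v2=F: forces v5=T; v1, v4, v6 free → 2^3 = 8.
Total: 0 + 3 + 8 + 8 = 19.

19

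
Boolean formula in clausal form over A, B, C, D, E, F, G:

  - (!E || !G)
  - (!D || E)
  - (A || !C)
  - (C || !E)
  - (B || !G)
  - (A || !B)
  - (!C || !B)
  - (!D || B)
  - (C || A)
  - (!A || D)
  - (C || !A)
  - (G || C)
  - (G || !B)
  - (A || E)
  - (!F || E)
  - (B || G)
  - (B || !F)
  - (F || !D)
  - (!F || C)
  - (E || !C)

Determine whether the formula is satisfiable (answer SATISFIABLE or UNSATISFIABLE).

UNSATISFIABLE

C = True:
  propagation gives A=True, B=False, G=False; an empty clause results — contradiction.
C = False:
  propagation gives E=False, D=False, A=True; an empty clause results — contradiction.
Every branch closes, so no satisfying assignment exists.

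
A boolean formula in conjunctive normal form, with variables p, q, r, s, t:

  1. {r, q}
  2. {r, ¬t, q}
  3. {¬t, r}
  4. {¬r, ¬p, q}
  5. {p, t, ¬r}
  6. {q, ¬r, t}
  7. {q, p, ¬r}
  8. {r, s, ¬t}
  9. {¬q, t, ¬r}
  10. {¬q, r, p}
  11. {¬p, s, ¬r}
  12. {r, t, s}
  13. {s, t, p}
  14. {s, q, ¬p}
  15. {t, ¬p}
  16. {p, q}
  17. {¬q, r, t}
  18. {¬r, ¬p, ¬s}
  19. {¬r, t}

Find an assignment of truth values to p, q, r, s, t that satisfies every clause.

Set p = False and propagate.
  then q is forced to True.
  then r is forced to True.
  then t is forced to True.
s is now unconstrained; take s = False.

p=False  q=True  r=True  s=False  t=True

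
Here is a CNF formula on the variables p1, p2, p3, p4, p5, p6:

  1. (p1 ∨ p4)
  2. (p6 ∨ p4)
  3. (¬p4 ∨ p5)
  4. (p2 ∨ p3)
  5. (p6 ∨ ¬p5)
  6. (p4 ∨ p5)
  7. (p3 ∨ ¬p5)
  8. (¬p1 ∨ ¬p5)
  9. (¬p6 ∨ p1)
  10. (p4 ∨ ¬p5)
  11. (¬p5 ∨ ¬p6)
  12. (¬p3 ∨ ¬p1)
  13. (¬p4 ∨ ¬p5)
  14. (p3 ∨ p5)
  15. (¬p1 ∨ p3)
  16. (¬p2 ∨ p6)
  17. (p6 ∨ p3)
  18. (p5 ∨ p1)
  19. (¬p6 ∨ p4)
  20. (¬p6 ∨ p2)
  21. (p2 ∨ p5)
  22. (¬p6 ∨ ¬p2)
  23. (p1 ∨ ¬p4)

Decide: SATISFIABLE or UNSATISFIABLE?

UNSATISFIABLE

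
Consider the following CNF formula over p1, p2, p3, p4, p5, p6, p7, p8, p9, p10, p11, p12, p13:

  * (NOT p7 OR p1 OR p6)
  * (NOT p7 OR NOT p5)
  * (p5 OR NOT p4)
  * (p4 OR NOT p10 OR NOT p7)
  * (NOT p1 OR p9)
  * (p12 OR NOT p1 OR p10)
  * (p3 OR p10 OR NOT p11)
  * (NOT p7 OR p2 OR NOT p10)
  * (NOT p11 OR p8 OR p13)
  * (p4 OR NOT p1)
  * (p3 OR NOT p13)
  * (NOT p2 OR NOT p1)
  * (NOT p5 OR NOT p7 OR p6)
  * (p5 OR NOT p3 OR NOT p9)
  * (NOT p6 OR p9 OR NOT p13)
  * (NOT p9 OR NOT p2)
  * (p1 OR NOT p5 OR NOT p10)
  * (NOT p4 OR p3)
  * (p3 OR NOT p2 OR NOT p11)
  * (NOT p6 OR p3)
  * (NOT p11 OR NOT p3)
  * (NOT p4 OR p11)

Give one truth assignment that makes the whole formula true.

p1 = False  p2 = False  p3 = True  p4 = False  p5 = True  p6 = True  p7 = False  p8 = False  p9 = False  p10 = False  p11 = False  p12 = True  p13 = False

Check each clause:
  1. (p6 OR NOT p7 OR p1) — NOT p7 is true.
  2. (NOT p7 OR NOT p5) — NOT p7 is true.
  3. (p5 OR NOT p4) — NOT p4 is true.
  4. (NOT p7 OR NOT p10 OR p4) — NOT p7 is true.
  5. (p9 OR NOT p1) — NOT p1 is true.
  6. (p10 OR NOT p1 OR p12) — p12 is true.
  7. (NOT p11 OR p10 OR p3) — p3 is true.
  8. (NOT p10 OR NOT p7 OR p2) — NOT p7 is true.
  9. (NOT p11 OR p13 OR p8) — NOT p11 is true.
  10. (p4 OR NOT p1) — NOT p1 is true.
  11. (p3 OR NOT p13) — p3 is true.
  12. (NOT p2 OR NOT p1) — NOT p2 is true.
  13. (NOT p5 OR p6 OR NOT p7) — NOT p7 is true.
  14. (p5 OR NOT p9 OR NOT p3) — p5 is true.
  15. (NOT p6 OR p9 OR NOT p13) — NOT p13 is true.
  16. (NOT p2 OR NOT p9) — NOT p2 is true.
  17. (NOT p5 OR p1 OR NOT p10) — NOT p10 is true.
  18. (p3 OR NOT p4) — p3 is true.
  19. (NOT p11 OR NOT p2 OR p3) — p3 is true.
  20. (NOT p6 OR p3) — p3 is true.
  21. (NOT p11 OR NOT p3) — NOT p11 is true.
  22. (p11 OR NOT p4) — NOT p4 is true.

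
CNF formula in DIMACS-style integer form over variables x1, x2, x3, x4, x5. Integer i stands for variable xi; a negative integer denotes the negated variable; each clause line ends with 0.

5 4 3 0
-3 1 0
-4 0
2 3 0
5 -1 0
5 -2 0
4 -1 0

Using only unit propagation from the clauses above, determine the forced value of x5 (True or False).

(~x4) is a unit clause: x4 = False.
In (x4 | ~x1), x4 is now false; ~x1 must hold, so x1 = False.
In (x1 | ~x3), x1 is now false; ~x3 must hold, so x3 = False.
In (x5 | x3 | x4), x3, x4 are now false; x5 must hold, so x5 = True.

True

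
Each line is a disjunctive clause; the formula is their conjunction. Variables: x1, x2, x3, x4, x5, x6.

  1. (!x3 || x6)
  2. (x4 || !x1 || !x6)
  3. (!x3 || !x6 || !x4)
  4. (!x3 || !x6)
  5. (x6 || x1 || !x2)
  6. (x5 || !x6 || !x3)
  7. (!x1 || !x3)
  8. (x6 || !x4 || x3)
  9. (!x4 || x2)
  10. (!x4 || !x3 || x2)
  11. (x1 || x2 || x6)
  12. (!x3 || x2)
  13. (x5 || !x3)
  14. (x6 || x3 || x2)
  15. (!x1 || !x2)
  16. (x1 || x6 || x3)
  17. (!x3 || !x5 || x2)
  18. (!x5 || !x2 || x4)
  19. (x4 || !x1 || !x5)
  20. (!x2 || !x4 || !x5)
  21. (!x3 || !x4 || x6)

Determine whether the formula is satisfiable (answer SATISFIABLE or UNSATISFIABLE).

SATISFIABLE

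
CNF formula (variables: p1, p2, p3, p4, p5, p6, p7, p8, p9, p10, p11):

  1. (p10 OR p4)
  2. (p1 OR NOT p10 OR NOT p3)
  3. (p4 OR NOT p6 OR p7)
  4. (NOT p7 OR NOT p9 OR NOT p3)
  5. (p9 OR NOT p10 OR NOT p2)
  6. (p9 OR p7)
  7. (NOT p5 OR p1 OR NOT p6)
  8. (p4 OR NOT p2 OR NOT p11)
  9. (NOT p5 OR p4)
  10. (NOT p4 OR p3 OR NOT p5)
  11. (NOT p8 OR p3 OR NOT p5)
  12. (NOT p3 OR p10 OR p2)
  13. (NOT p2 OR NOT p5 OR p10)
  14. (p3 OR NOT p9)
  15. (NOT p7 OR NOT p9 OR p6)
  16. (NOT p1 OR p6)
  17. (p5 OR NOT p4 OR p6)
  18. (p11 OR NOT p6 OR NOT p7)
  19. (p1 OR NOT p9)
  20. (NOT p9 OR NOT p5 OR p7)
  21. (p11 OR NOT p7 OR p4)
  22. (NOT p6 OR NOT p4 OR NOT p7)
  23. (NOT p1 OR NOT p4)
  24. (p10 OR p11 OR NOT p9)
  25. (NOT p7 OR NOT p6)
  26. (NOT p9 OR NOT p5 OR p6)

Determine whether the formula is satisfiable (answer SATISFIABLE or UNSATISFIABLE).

SATISFIABLE

Pure literal: p8 appears only negated; assign p8 = False.
Try p1 = False.
  then p9 is forced to False.
  then p7 is forced to True.
  then p6 is forced to False.
Branch on p2: take p2 = False.
Branch on p3: take p3 = False.
For the remaining variables, p4 = False, p5 = False, p10 = True, p11 = True works.
So p1=F, p2=F, p3=F, p4=F, p5=F, p6=F, p7=T, p8=F, p9=F, p10=T, p11=T is a satisfying assignment.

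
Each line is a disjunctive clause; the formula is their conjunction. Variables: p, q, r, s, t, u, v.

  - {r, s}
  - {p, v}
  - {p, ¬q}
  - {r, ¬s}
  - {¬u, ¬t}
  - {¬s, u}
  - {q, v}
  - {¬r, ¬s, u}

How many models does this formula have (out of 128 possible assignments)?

16

Split on s, then r.
  s=T, r=T: remaining (p,q,t,u,v) ∈ {(F,F,F,T,T); (T,F,F,T,T); (T,T,F,T,F); (T,T,F,T,T)} — 4.
  s=T, r=F: a clause becomes empty — 0.
  s=F, r=T: 12 of the 32 assignments to (p,q,t,u,v) work.
  s=F, r=F: a clause becomes empty — 0.
Total: 4 + 0 + 12 + 0 = 16.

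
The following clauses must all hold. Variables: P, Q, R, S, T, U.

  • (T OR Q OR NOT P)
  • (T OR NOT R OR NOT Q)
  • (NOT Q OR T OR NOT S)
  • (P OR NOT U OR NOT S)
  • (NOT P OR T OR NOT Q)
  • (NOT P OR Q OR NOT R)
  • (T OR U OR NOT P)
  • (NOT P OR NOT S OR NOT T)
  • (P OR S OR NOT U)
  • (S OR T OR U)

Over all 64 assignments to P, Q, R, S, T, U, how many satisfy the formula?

16

Case analysis on P and T:
  P=T, T=T: U free; 3 ways for (Q,R,S) × 2^1 = 6.
  P=T, T=F: a clause becomes empty — 0.
  P=F, T=T: forces U=F; Q, R, S free → 2^3 = 8.
  P=F, T=F: remaining (Q,R,S,U) ∈ {(F,F,T,F); (F,T,T,F)} — 2.
Total: 6 + 0 + 8 + 2 = 16.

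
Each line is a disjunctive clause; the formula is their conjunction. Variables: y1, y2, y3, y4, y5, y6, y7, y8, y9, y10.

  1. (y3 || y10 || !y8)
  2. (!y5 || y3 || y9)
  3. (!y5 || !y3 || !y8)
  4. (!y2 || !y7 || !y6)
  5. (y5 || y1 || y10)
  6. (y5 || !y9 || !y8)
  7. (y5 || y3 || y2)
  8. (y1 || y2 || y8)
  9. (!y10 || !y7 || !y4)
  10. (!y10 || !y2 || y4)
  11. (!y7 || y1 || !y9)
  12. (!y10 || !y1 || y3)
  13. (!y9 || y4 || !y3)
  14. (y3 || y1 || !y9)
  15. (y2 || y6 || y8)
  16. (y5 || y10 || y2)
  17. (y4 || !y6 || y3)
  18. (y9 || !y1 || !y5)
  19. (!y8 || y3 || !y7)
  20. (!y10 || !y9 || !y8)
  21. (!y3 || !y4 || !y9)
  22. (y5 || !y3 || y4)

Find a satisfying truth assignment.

y1=True, y2=False, y3=True, y4=True, y5=False, y6=True, y7=False, y8=True, y9=False, y10=True

Check each clause:
  1. (y10 || !y8 || y3) — y10 is true.
  2. (!y5 || y9 || y3) — y3 is true.
  3. (!y3 || !y5 || !y8) — !y5 is true.
  4. (!y2 || !y6 || !y7) — !y7 is true.
  5. (y10 || y1 || y5) — y1 is true.
  6. (y5 || !y8 || !y9) — !y9 is true.
  7. (y3 || y2 || y5) — y3 is true.
  8. (y1 || y2 || y8) — y8 is true.
  9. (!y7 || !y10 || !y4) — !y7 is true.
  10. (!y10 || y4 || !y2) — y4 is true.
  11. (!y7 || y1 || !y9) — y1 is true.
  12. (y3 || !y10 || !y1) — y3 is true.
  13. (!y3 || y4 || !y9) — y4 is true.
  14. (y3 || !y9 || y1) — y1 is true.
  15. (y6 || y2 || y8) — y8 is true.
  16. (y10 || y2 || y5) — y10 is true.
  17. (!y6 || y3 || y4) — y3 is true.
  18. (!y5 || !y1 || y9) — !y5 is true.
  19. (!y7 || !y8 || y3) — !y7 is true.
  20. (!y9 || !y8 || !y10) — !y9 is true.
  21. (!y4 || !y9 || !y3) — !y9 is true.
  22. (y4 || !y3 || y5) — y4 is true.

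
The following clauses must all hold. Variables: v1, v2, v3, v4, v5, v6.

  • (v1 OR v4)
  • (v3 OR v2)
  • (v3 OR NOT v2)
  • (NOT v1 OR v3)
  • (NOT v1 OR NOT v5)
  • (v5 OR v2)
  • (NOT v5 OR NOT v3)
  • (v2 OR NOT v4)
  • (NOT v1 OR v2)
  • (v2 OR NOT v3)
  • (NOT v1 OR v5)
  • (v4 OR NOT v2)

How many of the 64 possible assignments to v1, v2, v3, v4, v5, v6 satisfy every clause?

2

The models are:
  v1=0 v2=1 v3=1 v4=1 v5=0 v6=0
  v1=0 v2=1 v3=1 v4=1 v5=0 v6=1
Count: 2.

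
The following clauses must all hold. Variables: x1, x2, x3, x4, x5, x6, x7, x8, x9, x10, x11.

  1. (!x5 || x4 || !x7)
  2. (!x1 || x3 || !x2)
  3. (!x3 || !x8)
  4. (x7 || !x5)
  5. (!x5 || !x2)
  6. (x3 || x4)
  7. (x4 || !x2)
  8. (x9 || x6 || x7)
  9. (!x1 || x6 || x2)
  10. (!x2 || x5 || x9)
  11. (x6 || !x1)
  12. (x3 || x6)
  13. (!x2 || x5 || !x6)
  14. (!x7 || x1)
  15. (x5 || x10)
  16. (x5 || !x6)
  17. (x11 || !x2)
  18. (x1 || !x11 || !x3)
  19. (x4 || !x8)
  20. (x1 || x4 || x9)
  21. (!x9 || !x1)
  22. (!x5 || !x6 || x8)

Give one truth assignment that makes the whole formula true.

x4 occurs only positively in the remaining clauses — set x4 = True.
x10 occurs only positively in the remaining clauses — set x10 = True.
Set x1 = False and propagate.
  then x7 is forced to False.
  then x5 is forced to False.
  then x6 is forced to False.
  then x9 is forced to True.
  then x3 is forced to True.
  then x8 is forced to False.
  then x11 is forced to False.
  then x2 is forced to False.
Every clause has at least one true literal under this assignment.
Check each clause:
  1. (x4 || !x7 || !x5) — !x7 is true.
  2. (x3 || !x2 || !x1) — x3 is true.
  3. (!x3 || !x8) — !x8 is true.
  4. (x7 || !x5) — !x5 is true.
  5. (!x2 || !x5) — !x5 is true.
  6. (x4 || x3) — x3 is true.
  7. (x4 || !x2) — x4 is true.
  8. (x9 || x7 || x6) — x9 is true.
  9. (x2 || x6 || !x1) — !x1 is true.
  10. (x5 || !x2 || x9) — x9 is true.
  11. (!x1 || x6) — !x1 is true.
  12. (x6 || x3) — x3 is true.
  13. (!x2 || !x6 || x5) — !x6 is true.
  14. (!x7 || x1) — !x7 is true.
  15. (x10 || x5) — x10 is true.
  16. (!x6 || x5) — !x6 is true.
  17. (x11 || !x2) — !x2 is true.
  18. (!x11 || x1 || !x3) — !x11 is true.
  19. (!x8 || x4) — !x8 is true.
  20. (x9 || x1 || x4) — x4 is true.
  21. (!x1 || !x9) — !x1 is true.
  22. (!x6 || !x5 || x8) — !x6 is true.

x1=False, x2=False, x3=True, x4=True, x5=False, x6=False, x7=False, x8=False, x9=True, x10=True, x11=False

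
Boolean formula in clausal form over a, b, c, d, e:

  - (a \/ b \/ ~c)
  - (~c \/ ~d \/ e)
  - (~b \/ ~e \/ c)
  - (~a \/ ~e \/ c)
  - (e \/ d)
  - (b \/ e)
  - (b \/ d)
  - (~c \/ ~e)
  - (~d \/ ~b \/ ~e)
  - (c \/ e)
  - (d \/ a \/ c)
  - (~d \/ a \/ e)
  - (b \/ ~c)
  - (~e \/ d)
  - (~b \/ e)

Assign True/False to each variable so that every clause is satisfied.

Try a = False.
For the remaining variables, b = False, c = False, d = True, e = True works.

a = F, b = F, c = F, d = T, e = T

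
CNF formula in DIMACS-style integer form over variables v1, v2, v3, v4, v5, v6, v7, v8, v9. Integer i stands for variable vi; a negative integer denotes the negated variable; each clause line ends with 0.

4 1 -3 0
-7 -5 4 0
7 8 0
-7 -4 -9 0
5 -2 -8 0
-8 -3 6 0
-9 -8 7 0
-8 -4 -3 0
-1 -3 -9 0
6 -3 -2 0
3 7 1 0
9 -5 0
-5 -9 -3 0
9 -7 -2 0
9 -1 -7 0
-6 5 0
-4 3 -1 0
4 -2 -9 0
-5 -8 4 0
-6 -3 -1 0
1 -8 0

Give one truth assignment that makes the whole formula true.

v1 = T, v2 = F, v3 = F, v4 = F, v5 = F, v6 = F, v7 = T, v8 = T, v9 = T

Check each clause:
  1. (v1 \/ ~v3 \/ v4) — v1 is true.
  2. (~v7 \/ v4 \/ ~v5) — ~v5 is true.
  3. (v7 \/ v8) — v8 is true.
  4. (~v9 \/ ~v4 \/ ~v7) — ~v4 is true.
  5. (~v8 \/ v5 \/ ~v2) — ~v2 is true.
  6. (v6 \/ ~v8 \/ ~v3) — ~v3 is true.
  7. (v7 \/ ~v9 \/ ~v8) — v7 is true.
  8. (~v4 \/ ~v8 \/ ~v3) — ~v4 is true.
  9. (~v9 \/ ~v1 \/ ~v3) — ~v3 is true.
  10. (~v2 \/ v6 \/ ~v3) — ~v3 is true.
  11. (v1 \/ v7 \/ v3) — v1 is true.
  12. (v9 \/ ~v5) — v9 is true.
  13. (~v5 \/ ~v9 \/ ~v3) — ~v5 is true.
  14. (~v7 \/ ~v2 \/ v9) — v9 is true.
  15. (~v1 \/ v9 \/ ~v7) — v9 is true.
  16. (~v6 \/ v5) — ~v6 is true.
  17. (v3 \/ ~v1 \/ ~v4) — ~v4 is true.
  18. (~v2 \/ v4 \/ ~v9) — ~v2 is true.
  19. (~v5 \/ ~v8 \/ v4) — ~v5 is true.
  20. (~v6 \/ ~v3 \/ ~v1) — ~v6 is true.
  21. (~v8 \/ v1) — v1 is true.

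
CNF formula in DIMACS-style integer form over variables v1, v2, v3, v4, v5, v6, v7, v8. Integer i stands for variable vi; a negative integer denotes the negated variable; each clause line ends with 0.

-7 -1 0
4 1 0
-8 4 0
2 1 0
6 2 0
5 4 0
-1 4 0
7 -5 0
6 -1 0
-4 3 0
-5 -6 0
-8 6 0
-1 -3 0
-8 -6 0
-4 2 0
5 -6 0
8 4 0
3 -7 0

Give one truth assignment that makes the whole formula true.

v1 = False, v2 = True, v3 = True, v4 = True, v5 = False, v6 = False, v7 = True, v8 = False

Check each clause:
  1. (~v7 | ~v1) — ~v1 is true.
  2. (v4 | v1) — v4 is true.
  3. (~v8 | v4) — ~v8 is true.
  4. (v2 | v1) — v2 is true.
  5. (v6 | v2) — v2 is true.
  6. (v5 | v4) — v4 is true.
  7. (v4 | ~v1) — v4 is true.
  8. (v7 | ~v5) — ~v5 is true.
  9. (~v1 | v6) — ~v1 is true.
  10. (~v4 | v3) — v3 is true.
  11. (~v6 | ~v5) — ~v6 is true.
  12. (v6 | ~v8) — ~v8 is true.
  13. (~v1 | ~v3) — ~v1 is true.
  14. (~v8 | ~v6) — ~v8 is true.
  15. (~v4 | v2) — v2 is true.
  16. (~v6 | v5) — ~v6 is true.
  17. (v4 | v8) — v4 is true.
  18. (~v7 | v3) — v3 is true.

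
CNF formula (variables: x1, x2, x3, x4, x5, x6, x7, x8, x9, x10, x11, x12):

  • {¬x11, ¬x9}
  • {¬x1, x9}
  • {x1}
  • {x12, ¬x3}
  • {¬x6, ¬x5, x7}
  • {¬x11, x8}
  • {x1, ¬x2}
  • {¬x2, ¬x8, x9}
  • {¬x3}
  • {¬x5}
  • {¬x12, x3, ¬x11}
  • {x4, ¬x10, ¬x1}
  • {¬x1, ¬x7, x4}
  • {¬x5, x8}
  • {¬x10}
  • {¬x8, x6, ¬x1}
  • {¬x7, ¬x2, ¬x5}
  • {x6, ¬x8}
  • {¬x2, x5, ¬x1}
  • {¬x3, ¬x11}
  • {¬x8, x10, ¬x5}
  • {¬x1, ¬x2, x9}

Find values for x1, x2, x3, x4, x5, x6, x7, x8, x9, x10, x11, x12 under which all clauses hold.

The clause (x1) is unit: x1 must be True.
Unit propagation: (x9) forces x9 = True.
(¬x11) is a unit clause, so x11 = False.
The clause (¬x3) is unit: x3 must be False.
The clause (¬x5) is unit: x5 must be False.
The clause (¬x10) is unit: x10 must be False.
Unit propagation: (¬x2) forces x2 = False.
Pure literal: x4 appears only positively; assign x4 = True.
Pure literal: x6 appears only positively; assign x6 = True.
x7, x8, x12 are now unconstrained; take x7 = False, x8 = False, x12 = True.

x1 = True, x2 = False, x3 = False, x4 = True, x5 = False, x6 = True, x7 = False, x8 = False, x9 = True, x10 = False, x11 = False, x12 = True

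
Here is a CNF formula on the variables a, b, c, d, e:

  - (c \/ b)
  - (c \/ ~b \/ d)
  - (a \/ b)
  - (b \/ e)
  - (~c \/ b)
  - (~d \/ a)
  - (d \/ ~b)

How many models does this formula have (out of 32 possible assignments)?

4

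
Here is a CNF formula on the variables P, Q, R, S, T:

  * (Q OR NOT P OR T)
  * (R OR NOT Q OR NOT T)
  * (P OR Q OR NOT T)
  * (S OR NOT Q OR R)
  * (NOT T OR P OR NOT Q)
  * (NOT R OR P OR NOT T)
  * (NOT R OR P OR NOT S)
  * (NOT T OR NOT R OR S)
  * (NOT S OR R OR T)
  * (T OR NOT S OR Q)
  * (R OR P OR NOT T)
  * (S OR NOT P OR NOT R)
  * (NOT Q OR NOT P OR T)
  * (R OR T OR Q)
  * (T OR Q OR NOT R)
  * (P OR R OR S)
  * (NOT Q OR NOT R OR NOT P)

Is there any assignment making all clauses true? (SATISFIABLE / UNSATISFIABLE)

SATISFIABLE

Branch on P: take P = False.
Set Q = True and propagate.
  then T is forced to False.
Branch on R: take R = True.
  then S is forced to False.
Every clause has at least one true literal under this assignment.
So P = 0, Q = 1, R = 1, S = 0, T = 0 is a satisfying assignment.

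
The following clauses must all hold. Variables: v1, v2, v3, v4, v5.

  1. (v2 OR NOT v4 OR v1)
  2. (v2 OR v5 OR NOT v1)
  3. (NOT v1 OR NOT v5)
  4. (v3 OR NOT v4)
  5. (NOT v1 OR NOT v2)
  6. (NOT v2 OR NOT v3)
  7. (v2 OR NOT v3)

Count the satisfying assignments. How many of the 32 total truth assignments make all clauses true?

4

Satisfying assignments:
  v1=F v2=F v3=F v4=F v5=F
  v1=F v2=F v3=F v4=F v5=T
  v1=F v2=T v3=F v4=F v5=F
  v1=F v2=T v3=F v4=F v5=T
That's 4 in total.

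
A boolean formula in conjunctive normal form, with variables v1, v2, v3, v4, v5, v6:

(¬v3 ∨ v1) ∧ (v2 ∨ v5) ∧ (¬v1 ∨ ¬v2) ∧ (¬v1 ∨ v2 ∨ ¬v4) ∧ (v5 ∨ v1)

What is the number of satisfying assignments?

12

Case analysis on v1 and v2:
  v1=1, v2=1: a clause becomes empty — 0.
  v1=1, v2=0: remaining (v3,v4,v5,v6) ∈ {(0,0,1,0); (0,0,1,1); (1,0,1,0); (1,0,1,1)} — 4.
  v1=0, v2=1: remaining (v3,v4,v5,v6) ∈ {(0,0,1,0); (0,0,1,1); (0,1,1,0); (0,1,1,1)} — 4.
  v1=0, v2=0: remaining (v3,v4,v5,v6) ∈ {(0,0,1,0); (0,0,1,1); (0,1,1,0); (0,1,1,1)} — 4.
Total: 0 + 4 + 4 + 4 = 12.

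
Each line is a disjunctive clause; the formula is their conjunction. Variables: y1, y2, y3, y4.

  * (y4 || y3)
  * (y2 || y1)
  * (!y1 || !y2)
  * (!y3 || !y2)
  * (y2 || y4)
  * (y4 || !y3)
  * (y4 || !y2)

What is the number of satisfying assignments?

Satisfying assignments:
  y1=F y2=T y3=F y4=T
  y1=T y2=F y3=F y4=T
  y1=T y2=F y3=T y4=T
That's 3 in total.

3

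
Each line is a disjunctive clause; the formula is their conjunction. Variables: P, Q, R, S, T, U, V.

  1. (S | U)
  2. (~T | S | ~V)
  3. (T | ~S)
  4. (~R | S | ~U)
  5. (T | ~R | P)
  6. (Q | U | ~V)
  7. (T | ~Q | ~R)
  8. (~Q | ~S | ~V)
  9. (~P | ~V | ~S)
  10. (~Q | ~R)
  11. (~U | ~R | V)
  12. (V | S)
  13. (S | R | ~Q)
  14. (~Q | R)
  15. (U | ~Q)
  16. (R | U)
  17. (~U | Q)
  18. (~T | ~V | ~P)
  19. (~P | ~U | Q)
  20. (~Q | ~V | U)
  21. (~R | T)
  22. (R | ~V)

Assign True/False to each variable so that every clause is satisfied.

P=T, Q=F, R=T, S=T, T=T, U=F, V=F

Set P = True and propagate.
Try Q = False.
  then U is forced to False.
  then S is forced to True.
  then T is forced to True.
  then V is forced to False.
  then R is forced to True.
Every clause has at least one true literal under this assignment.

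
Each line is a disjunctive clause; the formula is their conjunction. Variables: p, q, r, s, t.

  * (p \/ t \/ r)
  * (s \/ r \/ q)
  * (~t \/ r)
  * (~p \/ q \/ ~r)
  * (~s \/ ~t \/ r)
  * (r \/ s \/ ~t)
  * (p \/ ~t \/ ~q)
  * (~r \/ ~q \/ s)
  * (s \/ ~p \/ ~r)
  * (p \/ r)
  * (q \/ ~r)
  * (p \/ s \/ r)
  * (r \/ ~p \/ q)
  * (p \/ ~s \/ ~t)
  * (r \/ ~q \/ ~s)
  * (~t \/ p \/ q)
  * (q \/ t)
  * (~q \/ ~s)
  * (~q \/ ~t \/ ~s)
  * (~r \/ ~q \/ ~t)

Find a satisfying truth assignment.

p = 1  q = 1  r = 0  s = 0  t = 0

Branch on p: take p = True.
Branch on q: take q = True.
  then s is forced to False.
  then r is forced to False.
  then t is forced to False.
Every clause has at least one true literal under this assignment.
Check each clause:
  1. (r \/ p \/ t) — p is true.
  2. (q \/ r \/ s) — q is true.
  3. (r \/ ~t) — ~t is true.
  4. (~r \/ ~p \/ q) — q is true.
  5. (~s \/ r \/ ~t) — ~t is true.
  6. (~t \/ s \/ r) — ~t is true.
  7. (p \/ ~t \/ ~q) — p is true.
  8. (~r \/ s \/ ~q) — ~r is true.
  9. (~r \/ s \/ ~p) — ~r is true.
  10. (r \/ p) — p is true.
  11. (q \/ ~r) — q is true.
  12. (r \/ s \/ p) — p is true.
  13. (r \/ q \/ ~p) — q is true.
  14. (~t \/ ~s \/ p) — p is true.
  15. (~s \/ ~q \/ r) — ~s is true.
  16. (p \/ q \/ ~t) — p is true.
  17. (t \/ q) — q is true.
  18. (~s \/ ~q) — ~s is true.
  19. (~t \/ ~s \/ ~q) — ~t is true.
  20. (~r \/ ~q \/ ~t) — ~t is true.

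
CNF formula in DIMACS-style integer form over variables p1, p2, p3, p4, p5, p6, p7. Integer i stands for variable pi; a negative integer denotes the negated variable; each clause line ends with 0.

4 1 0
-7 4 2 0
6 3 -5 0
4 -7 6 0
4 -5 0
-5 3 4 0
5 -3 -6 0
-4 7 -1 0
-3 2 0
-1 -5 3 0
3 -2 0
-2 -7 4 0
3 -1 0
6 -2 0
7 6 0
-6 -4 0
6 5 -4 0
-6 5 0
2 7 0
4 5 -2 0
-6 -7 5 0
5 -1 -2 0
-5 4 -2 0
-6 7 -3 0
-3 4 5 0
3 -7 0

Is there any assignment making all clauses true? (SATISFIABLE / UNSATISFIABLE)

UNSATISFIABLE

p4 = True:
  propagation gives p6=False, p2=False, p3=False, p5=False; an empty clause results — contradiction.
p4 = False:
  propagation gives p1=True, p5=False, p3=True; an empty clause results — contradiction.
Every branch closes, so no satisfying assignment exists.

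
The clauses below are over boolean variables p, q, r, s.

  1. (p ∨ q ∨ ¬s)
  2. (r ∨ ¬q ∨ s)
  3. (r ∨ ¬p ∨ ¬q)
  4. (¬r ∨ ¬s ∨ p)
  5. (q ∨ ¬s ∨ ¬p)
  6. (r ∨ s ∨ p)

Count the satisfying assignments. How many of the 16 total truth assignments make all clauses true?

7

The models are:
  p=F q=F r=T s=F
  p=F q=T r=F s=T
  p=F q=T r=T s=F
  p=T q=F r=F s=F
  p=T q=F r=T s=F
  p=T q=T r=T s=F
  p=T q=T r=T s=T
Count: 7.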